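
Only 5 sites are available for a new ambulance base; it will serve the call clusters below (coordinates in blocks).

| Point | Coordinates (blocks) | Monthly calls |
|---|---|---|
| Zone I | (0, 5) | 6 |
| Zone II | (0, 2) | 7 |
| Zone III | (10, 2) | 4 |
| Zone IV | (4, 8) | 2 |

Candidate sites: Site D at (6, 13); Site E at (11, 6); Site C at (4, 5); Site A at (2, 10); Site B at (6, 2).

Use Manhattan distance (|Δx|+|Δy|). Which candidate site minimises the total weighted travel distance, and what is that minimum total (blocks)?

Site C, total 115 blocks

Total weighted distance at each candidate:
  Site D (6, 13): total = 277
  Site E (11, 6): total = 215
  Site C (4, 5): total = 115
  Site A (2, 10): total = 184
  Site B (6, 2): total = 128
Minimum is at Site C with total 115 blocks.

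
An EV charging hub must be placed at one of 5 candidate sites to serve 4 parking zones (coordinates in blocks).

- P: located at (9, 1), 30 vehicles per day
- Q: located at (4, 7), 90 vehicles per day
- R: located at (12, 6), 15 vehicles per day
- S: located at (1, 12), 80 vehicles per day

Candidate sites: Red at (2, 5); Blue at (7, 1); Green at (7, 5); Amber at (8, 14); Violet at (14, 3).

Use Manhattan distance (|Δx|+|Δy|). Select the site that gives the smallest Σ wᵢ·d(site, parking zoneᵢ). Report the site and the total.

Total weighted distance at each candidate:
  Red (2, 5): total = 1495
  Blue (7, 1): total = 2380
  Green (7, 5): total = 1760
  Amber (8, 14): total = 2310
  Violet (14, 3): total = 3305
Minimum is at Red with total 1495 blocks.

Red, total 1495 blocks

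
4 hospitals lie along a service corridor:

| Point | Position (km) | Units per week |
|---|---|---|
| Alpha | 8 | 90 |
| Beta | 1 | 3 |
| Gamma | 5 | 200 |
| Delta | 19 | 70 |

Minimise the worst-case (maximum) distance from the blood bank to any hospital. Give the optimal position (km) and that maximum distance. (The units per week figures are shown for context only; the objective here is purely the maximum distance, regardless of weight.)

location 10, max distance 9

The 1-center on a line is the midpoint of the two extreme points: leftmost at 1, rightmost at 19.
Optimal location = (1 + 19)/2 = 10; maximum distance = (19 − 1)/2 = 9.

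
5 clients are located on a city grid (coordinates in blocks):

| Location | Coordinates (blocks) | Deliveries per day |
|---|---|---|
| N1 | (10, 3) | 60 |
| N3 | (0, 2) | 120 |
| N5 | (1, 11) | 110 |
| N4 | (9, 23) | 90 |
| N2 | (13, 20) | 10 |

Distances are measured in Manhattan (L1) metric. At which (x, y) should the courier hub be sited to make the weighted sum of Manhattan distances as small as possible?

Manhattan distance separates: Σwᵢ(|x−xᵢ|+|y−yᵢ|) = Σwᵢ|x−xᵢ| + Σwᵢ|y−yᵢ|, so x and y are optimised independently as 1-D weighted medians.
Total weight W = 390; half = 195.
x-coordinate, sorted with cumulative weight:
  x=0 (N3, w=120) cum 120
  x=1 (N5, w=110) cum 230  ← median
  x=9 (N4, w=90) cum 320
  x=10 (N1, w=60) cum 380
  x=13 (N2, w=10) cum 390
⇒ x* = 1
y-coordinate, sorted with cumulative weight:
  y=2 (N3, w=120) cum 120
  y=3 (N1, w=60) cum 180
  y=11 (N5, w=110) cum 290  ← median
  y=20 (N2, w=10) cum 300
  y=23 (N4, w=90) cum 390
⇒ y* = 11

(1, 11)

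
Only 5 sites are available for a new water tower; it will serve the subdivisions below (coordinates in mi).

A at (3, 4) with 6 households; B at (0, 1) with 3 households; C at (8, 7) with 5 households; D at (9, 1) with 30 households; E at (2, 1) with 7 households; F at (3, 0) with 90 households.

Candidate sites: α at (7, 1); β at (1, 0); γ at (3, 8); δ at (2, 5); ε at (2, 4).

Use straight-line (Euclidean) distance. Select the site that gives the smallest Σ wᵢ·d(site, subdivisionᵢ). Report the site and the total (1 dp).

β, total 512.3 mi

Total weighted distance at each candidate:
  α (7, 1): total = 547.5
  β (1, 0): total = 512.3
  γ (3, 8): total = 1118.4
  δ (2, 5): total = 782.3
  ε (2, 4): total = 670.9
Minimum is at β with total 512.3 mi.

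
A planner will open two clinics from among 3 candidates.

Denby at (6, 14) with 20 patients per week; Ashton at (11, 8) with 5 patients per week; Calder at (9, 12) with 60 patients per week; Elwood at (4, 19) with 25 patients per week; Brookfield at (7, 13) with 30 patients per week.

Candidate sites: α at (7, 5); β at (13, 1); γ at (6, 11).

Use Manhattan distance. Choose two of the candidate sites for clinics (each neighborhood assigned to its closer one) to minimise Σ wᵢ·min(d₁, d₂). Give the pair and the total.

{α, γ}, total 675

Evaluate every pair (each demand assigned to the nearer of the two):
  {α, γ}: total = 675
  {β, γ}: total = 680
  {α, β}: total = 1440
Best pair: {α, γ} with total 675.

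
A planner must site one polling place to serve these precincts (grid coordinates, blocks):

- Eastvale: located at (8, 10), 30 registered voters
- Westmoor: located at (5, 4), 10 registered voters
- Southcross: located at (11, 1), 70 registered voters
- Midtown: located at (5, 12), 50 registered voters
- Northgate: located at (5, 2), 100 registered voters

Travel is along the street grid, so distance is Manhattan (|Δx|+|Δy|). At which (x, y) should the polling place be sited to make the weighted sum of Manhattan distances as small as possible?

Manhattan distance separates: Σwᵢ(|x−xᵢ|+|y−yᵢ|) = Σwᵢ|x−xᵢ| + Σwᵢ|y−yᵢ|, so x and y are optimised independently as 1-D weighted medians.
Total weight W = 260; half = 130.
x-coordinate, sorted with cumulative weight:
  x=5 (Westmoor, w=10) cum 10
  x=5 (Midtown, w=50) cum 60
  x=5 (Northgate, w=100) cum 160  ← median
  x=8 (Eastvale, w=30) cum 190
  x=11 (Southcross, w=70) cum 260
⇒ x* = 5
y-coordinate, sorted with cumulative weight:
  y=1 (Southcross, w=70) cum 70
  y=2 (Northgate, w=100) cum 170  ← median
  y=4 (Westmoor, w=10) cum 180
  y=10 (Eastvale, w=30) cum 210
  y=12 (Midtown, w=50) cum 260
⇒ y* = 2

(5, 2)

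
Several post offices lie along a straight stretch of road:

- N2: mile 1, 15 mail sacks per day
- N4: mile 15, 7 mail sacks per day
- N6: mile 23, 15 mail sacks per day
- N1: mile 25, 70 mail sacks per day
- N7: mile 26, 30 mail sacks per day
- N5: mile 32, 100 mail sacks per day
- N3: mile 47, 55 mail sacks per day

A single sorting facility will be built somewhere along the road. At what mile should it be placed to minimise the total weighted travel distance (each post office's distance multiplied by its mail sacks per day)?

For a sum of weighted absolute distances on a line, the optimum is the weighted median (not the mean). Total weight W = 292; half-weight = 146.
Sort by position and accumulate weight:
  mile 1 (N2, w=15) → cum 15
  mile 15 (N4, w=7) → cum 22
  mile 23 (N6, w=15) → cum 37
  mile 25 (N1, w=70) → cum 107
  mile 26 (N7, w=30) → cum 137
  mile 32 (N5, w=100) → cum 237  ≥ 146 → median here
  mile 47 (N3, w=55) → cum 292
Optimal location: mile 32.

x = 32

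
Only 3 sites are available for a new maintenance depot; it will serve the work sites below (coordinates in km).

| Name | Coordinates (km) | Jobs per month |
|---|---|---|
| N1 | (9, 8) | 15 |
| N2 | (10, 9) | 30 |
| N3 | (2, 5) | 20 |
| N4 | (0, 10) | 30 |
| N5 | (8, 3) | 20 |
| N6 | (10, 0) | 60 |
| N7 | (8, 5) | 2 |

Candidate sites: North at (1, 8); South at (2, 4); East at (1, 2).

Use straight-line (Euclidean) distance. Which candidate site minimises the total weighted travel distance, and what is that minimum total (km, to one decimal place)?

Total weighted distance at each candidate:
  North (1, 8): total = 1431.8
  South (2, 4): total = 1284.2
  East (1, 2): total = 1507.0
Minimum is at South with total 1284.2 km.

South, total 1284.2 km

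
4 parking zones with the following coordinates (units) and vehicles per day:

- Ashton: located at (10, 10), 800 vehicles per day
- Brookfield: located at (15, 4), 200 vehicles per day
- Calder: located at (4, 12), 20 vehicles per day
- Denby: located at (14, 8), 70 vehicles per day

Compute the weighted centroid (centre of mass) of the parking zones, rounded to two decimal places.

(11.06, 8.81)

The minimiser of Σwᵢ‖p−pᵢ‖² is the weighted centroid p* = (Σwᵢpᵢ)/(Σwᵢ).
Σwᵢ = 1090.
Σwᵢxᵢ = 800·10 + 200·15 + 20·4 + 70·14 = 12060.
Σwᵢyᵢ = 800·10 + 200·4 + 20·12 + 70·8 = 9600.
x* = 12060/1090 = 11.06, y* = 9600/1090 = 8.81.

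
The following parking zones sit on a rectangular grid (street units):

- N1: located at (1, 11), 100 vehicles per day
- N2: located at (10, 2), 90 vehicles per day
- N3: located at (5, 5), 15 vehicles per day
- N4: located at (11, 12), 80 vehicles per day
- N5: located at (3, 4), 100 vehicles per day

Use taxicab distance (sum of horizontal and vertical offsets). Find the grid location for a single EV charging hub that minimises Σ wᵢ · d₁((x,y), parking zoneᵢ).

(3, 5)

Manhattan distance separates: Σwᵢ(|x−xᵢ|+|y−yᵢ|) = Σwᵢ|x−xᵢ| + Σwᵢ|y−yᵢ|, so x and y are optimised independently as 1-D weighted medians.
Total weight W = 385; half = 192.5.
x-coordinate, sorted with cumulative weight:
  x=1 (N1, w=100) cum 100
  x=3 (N5, w=100) cum 200  ← median
  x=5 (N3, w=15) cum 215
  x=10 (N2, w=90) cum 305
  x=11 (N4, w=80) cum 385
⇒ x* = 3
y-coordinate, sorted with cumulative weight:
  y=2 (N2, w=90) cum 90
  y=4 (N5, w=100) cum 190
  y=5 (N3, w=15) cum 205  ← median
  y=11 (N1, w=100) cum 305
  y=12 (N4, w=80) cum 385
⇒ y* = 5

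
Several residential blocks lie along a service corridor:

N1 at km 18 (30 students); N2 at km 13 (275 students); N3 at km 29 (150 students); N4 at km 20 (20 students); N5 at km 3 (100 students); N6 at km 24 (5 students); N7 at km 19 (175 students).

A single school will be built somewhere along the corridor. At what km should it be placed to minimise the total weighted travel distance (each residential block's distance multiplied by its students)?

x = 18

For a sum of weighted absolute distances on a line, the optimum is the weighted median (not the mean). Total weight W = 755; half-weight = 377.5.
Sort by position and accumulate weight:
  km 3 (N5, w=100) → cum 100
  km 13 (N2, w=275) → cum 375
  km 18 (N1, w=30) → cum 405  ≥ 377.5 → median here
  km 19 (N7, w=175) → cum 580
  km 20 (N4, w=20) → cum 600
  km 24 (N6, w=5) → cum 605
  km 29 (N3, w=150) → cum 755
Optimal location: km 18.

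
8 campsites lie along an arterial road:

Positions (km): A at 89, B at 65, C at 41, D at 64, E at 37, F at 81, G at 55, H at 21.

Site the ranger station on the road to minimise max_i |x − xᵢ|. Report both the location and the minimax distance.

The 1-center on a line is the midpoint of the two extreme points: leftmost at 21, rightmost at 89.
Optimal location = (21 + 89)/2 = 55; maximum distance = (89 − 21)/2 = 34.

location 55, max distance 34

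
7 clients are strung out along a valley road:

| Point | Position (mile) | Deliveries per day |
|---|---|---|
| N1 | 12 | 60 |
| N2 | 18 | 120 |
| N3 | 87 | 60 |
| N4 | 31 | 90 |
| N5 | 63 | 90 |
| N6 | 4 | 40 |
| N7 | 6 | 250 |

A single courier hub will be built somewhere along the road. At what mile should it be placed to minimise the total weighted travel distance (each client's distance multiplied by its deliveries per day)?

For a sum of weighted absolute distances on a line, the optimum is the weighted median (not the mean). Total weight W = 710; half-weight = 355.
Sort by position and accumulate weight:
  mile 4 (N6, w=40) → cum 40
  mile 6 (N7, w=250) → cum 290
  mile 12 (N1, w=60) → cum 350
  mile 18 (N2, w=120) → cum 470  ≥ 355 → median here
  mile 31 (N4, w=90) → cum 560
  mile 63 (N5, w=90) → cum 650
  mile 87 (N3, w=60) → cum 710
Optimal location: mile 18.

x = 18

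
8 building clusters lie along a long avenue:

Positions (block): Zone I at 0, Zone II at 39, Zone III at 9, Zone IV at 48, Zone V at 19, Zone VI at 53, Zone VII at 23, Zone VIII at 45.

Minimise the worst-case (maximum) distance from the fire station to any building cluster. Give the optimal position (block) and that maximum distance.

location 26.5, max distance 26.5

The 1-center on a line is the midpoint of the two extreme points: leftmost at 0, rightmost at 53.
Optimal location = (0 + 53)/2 = 26.5; maximum distance = (53 − 0)/2 = 26.5.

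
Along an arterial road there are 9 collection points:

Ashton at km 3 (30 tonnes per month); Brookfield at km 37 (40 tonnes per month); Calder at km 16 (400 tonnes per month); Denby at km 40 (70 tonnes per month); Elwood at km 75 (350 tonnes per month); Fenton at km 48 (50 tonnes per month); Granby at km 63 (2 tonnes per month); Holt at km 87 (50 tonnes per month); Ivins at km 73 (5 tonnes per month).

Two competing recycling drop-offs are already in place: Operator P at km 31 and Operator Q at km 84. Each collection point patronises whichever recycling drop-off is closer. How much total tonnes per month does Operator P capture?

590

The indifferent point is the midpoint (31+84)/2 = 57.5; collection points left of it (closer to Operator P at 31) go to Operator P, those right go to Operator Q.
  Ashton at 3 (w=30) → Operator P
  Calder at 16 (w=400) → Operator P
  Brookfield at 37 (w=40) → Operator P
  Denby at 40 (w=70) → Operator P
  Fenton at 48 (w=50) → Operator P
  Granby at 63 (w=2) → Operator Q
  Ivins at 73 (w=5) → Operator Q
  Elwood at 75 (w=350) → Operator Q
  Holt at 87 (w=50) → Operator Q
Operator P captures 590; Operator Q captures 407.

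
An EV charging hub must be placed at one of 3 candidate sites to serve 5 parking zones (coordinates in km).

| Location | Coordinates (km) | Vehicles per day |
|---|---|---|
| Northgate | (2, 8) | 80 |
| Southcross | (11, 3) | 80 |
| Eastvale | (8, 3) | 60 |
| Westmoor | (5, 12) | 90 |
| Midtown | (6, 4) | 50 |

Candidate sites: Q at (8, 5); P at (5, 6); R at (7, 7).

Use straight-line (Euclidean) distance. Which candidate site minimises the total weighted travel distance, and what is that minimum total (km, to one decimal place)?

P, total 1731.5 km

Total weighted distance at each candidate:
  Q (8, 5): total = 1742.3
  P (5, 6): total = 1731.5
  R (7, 7): total = 1750.6
Minimum is at P with total 1731.5 km.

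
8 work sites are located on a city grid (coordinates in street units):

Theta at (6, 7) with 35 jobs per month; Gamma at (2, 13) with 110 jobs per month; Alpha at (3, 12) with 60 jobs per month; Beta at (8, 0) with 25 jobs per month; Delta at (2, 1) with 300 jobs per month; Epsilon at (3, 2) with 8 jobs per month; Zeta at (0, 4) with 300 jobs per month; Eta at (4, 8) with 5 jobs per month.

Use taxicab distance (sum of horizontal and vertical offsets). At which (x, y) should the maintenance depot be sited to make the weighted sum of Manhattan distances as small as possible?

Manhattan distance separates: Σwᵢ(|x−xᵢ|+|y−yᵢ|) = Σwᵢ|x−xᵢ| + Σwᵢ|y−yᵢ|, so x and y are optimised independently as 1-D weighted medians.
Total weight W = 843; half = 421.5.
x-coordinate, sorted with cumulative weight:
  x=0 (Zeta, w=300) cum 300
  x=2 (Gamma, w=110) cum 410
  x=2 (Delta, w=300) cum 710  ← median
  x=3 (Alpha, w=60) cum 770
  x=3 (Epsilon, w=8) cum 778
  x=4 (Eta, w=5) cum 783
  x=6 (Theta, w=35) cum 818
  x=8 (Beta, w=25) cum 843
⇒ x* = 2
y-coordinate, sorted with cumulative weight:
  y=0 (Beta, w=25) cum 25
  y=1 (Delta, w=300) cum 325
  y=2 (Epsilon, w=8) cum 333
  y=4 (Zeta, w=300) cum 633  ← median
  y=7 (Theta, w=35) cum 668
  y=8 (Eta, w=5) cum 673
  y=12 (Alpha, w=60) cum 733
  y=13 (Gamma, w=110) cum 843
⇒ y* = 4

(2, 4)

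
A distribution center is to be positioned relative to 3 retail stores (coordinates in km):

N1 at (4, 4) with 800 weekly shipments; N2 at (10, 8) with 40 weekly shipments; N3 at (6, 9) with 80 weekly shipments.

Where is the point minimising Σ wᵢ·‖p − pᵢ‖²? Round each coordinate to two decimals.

(4.43, 4.61)

The minimiser of Σwᵢ‖p−pᵢ‖² is the weighted centroid p* = (Σwᵢpᵢ)/(Σwᵢ).
Σwᵢ = 920.
Σwᵢxᵢ = 800·4 + 40·10 + 80·6 = 4080.
Σwᵢyᵢ = 800·4 + 40·8 + 80·9 = 4240.
x* = 4080/920 = 4.43, y* = 4240/920 = 4.61.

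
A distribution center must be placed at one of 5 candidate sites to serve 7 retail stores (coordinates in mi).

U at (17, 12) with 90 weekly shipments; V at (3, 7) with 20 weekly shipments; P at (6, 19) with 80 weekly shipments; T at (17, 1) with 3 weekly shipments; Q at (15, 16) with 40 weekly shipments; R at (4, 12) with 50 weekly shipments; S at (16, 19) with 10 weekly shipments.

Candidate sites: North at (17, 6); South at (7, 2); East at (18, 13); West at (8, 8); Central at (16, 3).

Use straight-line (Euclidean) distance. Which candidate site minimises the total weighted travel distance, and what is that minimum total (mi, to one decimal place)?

East, total 2494.6 mi

Total weighted distance at each candidate:
  North (17, 6): total = 3452.3
  South (7, 2): total = 4152.7
  East (18, 13): total = 2494.6
  West (8, 8): total = 2761.1
  Central (16, 3): total = 4034.7
Minimum is at East with total 2494.6 mi.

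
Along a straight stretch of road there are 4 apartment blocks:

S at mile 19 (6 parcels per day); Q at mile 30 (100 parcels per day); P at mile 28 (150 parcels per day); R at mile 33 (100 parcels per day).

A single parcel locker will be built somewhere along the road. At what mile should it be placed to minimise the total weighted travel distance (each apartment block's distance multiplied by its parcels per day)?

For a sum of weighted absolute distances on a line, the optimum is the weighted median (not the mean). Total weight W = 356; half-weight = 178.
Sort by position and accumulate weight:
  mile 19 (S, w=6) → cum 6
  mile 28 (P, w=150) → cum 156
  mile 30 (Q, w=100) → cum 256  ≥ 178 → median here
  mile 33 (R, w=100) → cum 356
Optimal location: mile 30.

x = 30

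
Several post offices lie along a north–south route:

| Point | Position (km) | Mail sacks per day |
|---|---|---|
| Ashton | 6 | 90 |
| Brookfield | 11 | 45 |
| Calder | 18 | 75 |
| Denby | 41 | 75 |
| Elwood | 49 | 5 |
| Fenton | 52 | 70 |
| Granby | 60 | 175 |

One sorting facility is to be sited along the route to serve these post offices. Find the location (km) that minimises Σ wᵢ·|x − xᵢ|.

x = 41

For a sum of weighted absolute distances on a line, the optimum is the weighted median (not the mean). Total weight W = 535; half-weight = 267.5.
Sort by position and accumulate weight:
  km 6 (Ashton, w=90) → cum 90
  km 11 (Brookfield, w=45) → cum 135
  km 18 (Calder, w=75) → cum 210
  km 41 (Denby, w=75) → cum 285  ≥ 267.5 → median here
  km 49 (Elwood, w=5) → cum 290
  km 52 (Fenton, w=70) → cum 360
  km 60 (Granby, w=175) → cum 535
Optimal location: km 41.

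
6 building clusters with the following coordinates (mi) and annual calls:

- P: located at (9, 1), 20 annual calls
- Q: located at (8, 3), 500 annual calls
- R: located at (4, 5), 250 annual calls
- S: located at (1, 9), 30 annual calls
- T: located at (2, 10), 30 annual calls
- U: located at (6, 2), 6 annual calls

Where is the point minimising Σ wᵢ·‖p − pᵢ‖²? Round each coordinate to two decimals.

The minimiser of Σwᵢ‖p−pᵢ‖² is the weighted centroid p* = (Σwᵢpᵢ)/(Σwᵢ).
Σwᵢ = 836.
Σwᵢxᵢ = 20·9 + 500·8 + 250·4 + 30·1 + 30·2 + 6·6 = 5306.
Σwᵢyᵢ = 20·1 + 500·3 + 250·5 + 30·9 + 30·10 + 6·2 = 3352.
x* = 5306/836 = 6.35, y* = 3352/836 = 4.01.

(6.35, 4.01)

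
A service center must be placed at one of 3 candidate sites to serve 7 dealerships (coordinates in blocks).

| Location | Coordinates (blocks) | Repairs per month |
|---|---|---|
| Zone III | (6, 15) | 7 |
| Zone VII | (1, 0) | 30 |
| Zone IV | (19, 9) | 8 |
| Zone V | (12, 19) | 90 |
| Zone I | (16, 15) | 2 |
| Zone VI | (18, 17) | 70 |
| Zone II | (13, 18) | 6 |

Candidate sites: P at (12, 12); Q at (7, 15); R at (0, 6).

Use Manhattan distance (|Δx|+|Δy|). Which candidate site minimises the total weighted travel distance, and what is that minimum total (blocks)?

P, total 2289 blocks

Total weighted distance at each candidate:
  P (12, 12): total = 2289
  Q (7, 15): total = 2573
  R (0, 6): total = 4971
Minimum is at P with total 2289 blocks.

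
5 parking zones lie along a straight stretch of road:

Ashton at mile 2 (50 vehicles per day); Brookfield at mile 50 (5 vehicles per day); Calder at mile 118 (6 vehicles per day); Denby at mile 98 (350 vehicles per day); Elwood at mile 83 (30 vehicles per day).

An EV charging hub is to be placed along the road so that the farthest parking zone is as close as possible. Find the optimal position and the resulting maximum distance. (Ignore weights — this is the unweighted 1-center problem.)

location 60, max distance 58

The 1-center on a line is the midpoint of the two extreme points: leftmost at 2, rightmost at 118.
Optimal location = (2 + 118)/2 = 60; maximum distance = (118 − 2)/2 = 58.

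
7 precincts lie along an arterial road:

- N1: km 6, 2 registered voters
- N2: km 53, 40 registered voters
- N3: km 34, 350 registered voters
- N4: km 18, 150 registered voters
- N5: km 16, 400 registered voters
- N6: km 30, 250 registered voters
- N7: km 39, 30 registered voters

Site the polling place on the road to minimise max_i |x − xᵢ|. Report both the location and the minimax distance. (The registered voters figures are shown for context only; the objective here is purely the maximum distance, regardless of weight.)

The 1-center on a line is the midpoint of the two extreme points: leftmost at 6, rightmost at 53.
Optimal location = (6 + 53)/2 = 29.5; maximum distance = (53 − 6)/2 = 23.5.

location 29.5, max distance 23.5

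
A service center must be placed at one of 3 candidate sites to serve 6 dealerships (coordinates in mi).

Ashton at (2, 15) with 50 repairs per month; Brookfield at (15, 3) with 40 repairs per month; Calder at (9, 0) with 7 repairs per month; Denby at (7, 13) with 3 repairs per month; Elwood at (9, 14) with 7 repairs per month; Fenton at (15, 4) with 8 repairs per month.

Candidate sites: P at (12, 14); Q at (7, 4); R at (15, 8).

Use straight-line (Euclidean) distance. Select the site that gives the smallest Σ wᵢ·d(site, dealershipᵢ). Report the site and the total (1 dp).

Total weighted distance at each candidate:
  P (12, 14): total = 1178.6
  Q (7, 4): total = 1120.3
  R (15, 8): total = 1127.9
Minimum is at Q with total 1120.3 mi.

Q, total 1120.3 mi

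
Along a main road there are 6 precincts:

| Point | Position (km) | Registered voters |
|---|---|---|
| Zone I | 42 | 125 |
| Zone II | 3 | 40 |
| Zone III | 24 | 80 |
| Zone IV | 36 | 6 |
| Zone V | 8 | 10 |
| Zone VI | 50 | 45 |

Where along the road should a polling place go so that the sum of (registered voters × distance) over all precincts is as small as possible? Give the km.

x = 42

For a sum of weighted absolute distances on a line, the optimum is the weighted median (not the mean). Total weight W = 306; half-weight = 153.
Sort by position and accumulate weight:
  km 3 (Zone II, w=40) → cum 40
  km 8 (Zone V, w=10) → cum 50
  km 24 (Zone III, w=80) → cum 130
  km 36 (Zone IV, w=6) → cum 136
  km 42 (Zone I, w=125) → cum 261  ≥ 153 → median here
  km 50 (Zone VI, w=45) → cum 306
Optimal location: km 42.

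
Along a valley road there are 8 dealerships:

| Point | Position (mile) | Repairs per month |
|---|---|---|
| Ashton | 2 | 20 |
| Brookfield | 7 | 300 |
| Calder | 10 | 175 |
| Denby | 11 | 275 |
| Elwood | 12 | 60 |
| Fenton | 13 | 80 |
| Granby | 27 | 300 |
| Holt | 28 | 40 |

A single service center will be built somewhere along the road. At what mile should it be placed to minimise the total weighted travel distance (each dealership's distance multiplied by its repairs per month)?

x = 11

For a sum of weighted absolute distances on a line, the optimum is the weighted median (not the mean). Total weight W = 1250; half-weight = 625.
Sort by position and accumulate weight:
  mile 2 (Ashton, w=20) → cum 20
  mile 7 (Brookfield, w=300) → cum 320
  mile 10 (Calder, w=175) → cum 495
  mile 11 (Denby, w=275) → cum 770  ≥ 625 → median here
  mile 12 (Elwood, w=60) → cum 830
  mile 13 (Fenton, w=80) → cum 910
  mile 27 (Granby, w=300) → cum 1210
  mile 28 (Holt, w=40) → cum 1250
Optimal location: mile 11.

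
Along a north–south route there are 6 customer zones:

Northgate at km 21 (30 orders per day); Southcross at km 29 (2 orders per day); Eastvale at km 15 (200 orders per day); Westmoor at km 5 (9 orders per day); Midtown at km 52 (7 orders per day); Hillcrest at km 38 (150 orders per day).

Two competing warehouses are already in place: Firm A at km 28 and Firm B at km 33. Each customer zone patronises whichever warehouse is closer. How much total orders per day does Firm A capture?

The indifferent point is the midpoint (28+33)/2 = 30.5; customer zones left of it (closer to Firm A at 28) go to Firm A, those right go to Firm B.
  Westmoor at 5 (w=9) → Firm A
  Eastvale at 15 (w=200) → Firm A
  Northgate at 21 (w=30) → Firm A
  Southcross at 29 (w=2) → Firm A
  Hillcrest at 38 (w=150) → Firm B
  Midtown at 52 (w=7) → Firm B
Firm A captures 241; Firm B captures 157.

241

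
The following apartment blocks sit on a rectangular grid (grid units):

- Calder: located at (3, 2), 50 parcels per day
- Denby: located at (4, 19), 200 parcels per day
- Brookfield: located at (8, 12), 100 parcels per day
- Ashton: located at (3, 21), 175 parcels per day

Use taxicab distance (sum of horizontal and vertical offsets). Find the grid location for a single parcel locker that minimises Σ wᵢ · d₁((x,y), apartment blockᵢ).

(4, 19)

Manhattan distance separates: Σwᵢ(|x−xᵢ|+|y−yᵢ|) = Σwᵢ|x−xᵢ| + Σwᵢ|y−yᵢ|, so x and y are optimised independently as 1-D weighted medians.
Total weight W = 525; half = 262.5.
x-coordinate, sorted with cumulative weight:
  x=3 (Calder, w=50) cum 50
  x=3 (Ashton, w=175) cum 225
  x=4 (Denby, w=200) cum 425  ← median
  x=8 (Brookfield, w=100) cum 525
⇒ x* = 4
y-coordinate, sorted with cumulative weight:
  y=2 (Calder, w=50) cum 50
  y=12 (Brookfield, w=100) cum 150
  y=19 (Denby, w=200) cum 350  ← median
  y=21 (Ashton, w=175) cum 525
⇒ y* = 19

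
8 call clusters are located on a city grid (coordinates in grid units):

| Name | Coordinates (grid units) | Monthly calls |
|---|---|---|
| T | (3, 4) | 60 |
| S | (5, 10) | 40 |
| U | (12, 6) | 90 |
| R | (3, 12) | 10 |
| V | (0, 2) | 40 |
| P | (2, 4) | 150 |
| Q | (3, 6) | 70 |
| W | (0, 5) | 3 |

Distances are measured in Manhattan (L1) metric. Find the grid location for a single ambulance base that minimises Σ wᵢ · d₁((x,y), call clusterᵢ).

(3, 4)

Manhattan distance separates: Σwᵢ(|x−xᵢ|+|y−yᵢ|) = Σwᵢ|x−xᵢ| + Σwᵢ|y−yᵢ|, so x and y are optimised independently as 1-D weighted medians.
Total weight W = 463; half = 231.5.
x-coordinate, sorted with cumulative weight:
  x=0 (V, w=40) cum 40
  x=0 (W, w=3) cum 43
  x=2 (P, w=150) cum 193
  x=3 (T, w=60) cum 253  ← median
  x=3 (R, w=10) cum 263
  x=3 (Q, w=70) cum 333
  x=5 (S, w=40) cum 373
  x=12 (U, w=90) cum 463
⇒ x* = 3
y-coordinate, sorted with cumulative weight:
  y=2 (V, w=40) cum 40
  y=4 (T, w=60) cum 100
  y=4 (P, w=150) cum 250  ← median
  y=5 (W, w=3) cum 253
  y=6 (U, w=90) cum 343
  y=6 (Q, w=70) cum 413
  y=10 (S, w=40) cum 453
  y=12 (R, w=10) cum 463
⇒ y* = 4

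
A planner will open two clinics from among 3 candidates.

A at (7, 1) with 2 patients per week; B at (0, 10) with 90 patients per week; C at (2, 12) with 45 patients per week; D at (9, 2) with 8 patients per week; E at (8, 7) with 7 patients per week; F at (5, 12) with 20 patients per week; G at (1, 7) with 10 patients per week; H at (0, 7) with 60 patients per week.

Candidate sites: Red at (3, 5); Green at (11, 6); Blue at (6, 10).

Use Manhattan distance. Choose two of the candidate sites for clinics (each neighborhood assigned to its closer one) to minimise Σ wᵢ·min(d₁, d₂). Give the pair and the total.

Evaluate every pair (each demand assigned to the nearer of the two):
  {Red, Blue}: total = 1333
  {Green, Blue}: total = 1584
  {Red, Green}: total = 1692
Best pair: {Red, Blue} with total 1333.

{Red, Blue}, total 1333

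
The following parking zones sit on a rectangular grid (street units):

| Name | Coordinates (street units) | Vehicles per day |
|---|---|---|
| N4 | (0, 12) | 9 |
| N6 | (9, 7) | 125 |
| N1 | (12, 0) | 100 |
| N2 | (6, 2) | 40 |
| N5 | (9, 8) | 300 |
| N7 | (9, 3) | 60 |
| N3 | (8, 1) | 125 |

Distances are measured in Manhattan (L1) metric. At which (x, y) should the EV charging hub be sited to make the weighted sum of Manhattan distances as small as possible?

(9, 7)

Manhattan distance separates: Σwᵢ(|x−xᵢ|+|y−yᵢ|) = Σwᵢ|x−xᵢ| + Σwᵢ|y−yᵢ|, so x and y are optimised independently as 1-D weighted medians.
Total weight W = 759; half = 379.5.
x-coordinate, sorted with cumulative weight:
  x=0 (N4, w=9) cum 9
  x=6 (N2, w=40) cum 49
  x=8 (N3, w=125) cum 174
  x=9 (N6, w=125) cum 299
  x=9 (N5, w=300) cum 599  ← median
  x=9 (N7, w=60) cum 659
  x=12 (N1, w=100) cum 759
⇒ x* = 9
y-coordinate, sorted with cumulative weight:
  y=0 (N1, w=100) cum 100
  y=1 (N3, w=125) cum 225
  y=2 (N2, w=40) cum 265
  y=3 (N7, w=60) cum 325
  y=7 (N6, w=125) cum 450  ← median
  y=8 (N5, w=300) cum 750
  y=12 (N4, w=9) cum 759
⇒ y* = 7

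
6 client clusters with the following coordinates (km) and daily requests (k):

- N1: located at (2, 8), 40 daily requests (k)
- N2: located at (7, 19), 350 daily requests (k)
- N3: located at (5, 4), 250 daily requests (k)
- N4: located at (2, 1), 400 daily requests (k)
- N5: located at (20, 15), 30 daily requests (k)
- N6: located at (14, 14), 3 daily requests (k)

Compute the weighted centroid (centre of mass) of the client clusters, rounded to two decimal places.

The minimiser of Σwᵢ‖p−pᵢ‖² is the weighted centroid p* = (Σwᵢpᵢ)/(Σwᵢ).
Σwᵢ = 1073.
Σwᵢxᵢ = 40·2 + 350·7 + 250·5 + 400·2 + 30·20 + 3·14 = 5222.
Σwᵢyᵢ = 40·8 + 350·19 + 250·4 + 400·1 + 30·15 + 3·14 = 8862.
x* = 5222/1073 = 4.87, y* = 8862/1073 = 8.26.

(4.87, 8.26)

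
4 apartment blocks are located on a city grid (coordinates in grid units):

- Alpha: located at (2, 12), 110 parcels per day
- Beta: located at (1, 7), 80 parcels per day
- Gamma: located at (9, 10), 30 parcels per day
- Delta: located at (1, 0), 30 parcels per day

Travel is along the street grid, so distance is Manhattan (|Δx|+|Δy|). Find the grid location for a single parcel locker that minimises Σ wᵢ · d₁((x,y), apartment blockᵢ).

Manhattan distance separates: Σwᵢ(|x−xᵢ|+|y−yᵢ|) = Σwᵢ|x−xᵢ| + Σwᵢ|y−yᵢ|, so x and y are optimised independently as 1-D weighted medians.
Total weight W = 250; half = 125.
x-coordinate, sorted with cumulative weight:
  x=1 (Beta, w=80) cum 80
  x=1 (Delta, w=30) cum 110
  x=2 (Alpha, w=110) cum 220  ← median
  x=9 (Gamma, w=30) cum 250
⇒ x* = 2
y-coordinate, sorted with cumulative weight:
  y=0 (Delta, w=30) cum 30
  y=7 (Beta, w=80) cum 110
  y=10 (Gamma, w=30) cum 140  ← median
  y=12 (Alpha, w=110) cum 250
⇒ y* = 10

(2, 10)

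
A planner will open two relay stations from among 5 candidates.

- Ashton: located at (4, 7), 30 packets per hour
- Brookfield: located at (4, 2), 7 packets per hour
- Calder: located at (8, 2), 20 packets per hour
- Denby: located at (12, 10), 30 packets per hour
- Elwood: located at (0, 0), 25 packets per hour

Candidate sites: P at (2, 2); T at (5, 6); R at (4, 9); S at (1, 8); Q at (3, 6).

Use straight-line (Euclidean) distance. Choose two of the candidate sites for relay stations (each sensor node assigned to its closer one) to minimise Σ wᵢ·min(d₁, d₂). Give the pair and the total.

Evaluate every pair (each demand assigned to the nearer of the two):
  {P, T}: total = 469.0
  {P, R}: total = 506.6
  {P, Q}: total = 542.6
  {T, Q}: total = 580.9
  {T, R}: total = 608.4
  {T, S}: total = 608.4
  {R, Q}: total = 608.9
  {P, S}: total = 635.0
  {S, Q}: total = 662.5
  {R, S}: total = 711.6
Best pair: {P, T} with total 469.0.

{P, T}, total 469.0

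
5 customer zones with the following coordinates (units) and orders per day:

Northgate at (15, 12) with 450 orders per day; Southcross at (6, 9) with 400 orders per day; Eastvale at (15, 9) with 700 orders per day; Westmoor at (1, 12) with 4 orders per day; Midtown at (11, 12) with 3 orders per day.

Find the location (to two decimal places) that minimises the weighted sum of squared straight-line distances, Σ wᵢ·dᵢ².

(12.64, 9.88)

The minimiser of Σwᵢ‖p−pᵢ‖² is the weighted centroid p* = (Σwᵢpᵢ)/(Σwᵢ).
Σwᵢ = 1557.
Σwᵢxᵢ = 450·15 + 400·6 + 700·15 + 4·1 + 3·11 = 19687.
Σwᵢyᵢ = 450·12 + 400·9 + 700·9 + 4·12 + 3·12 = 15384.
x* = 19687/1557 = 12.64, y* = 15384/1557 = 9.88.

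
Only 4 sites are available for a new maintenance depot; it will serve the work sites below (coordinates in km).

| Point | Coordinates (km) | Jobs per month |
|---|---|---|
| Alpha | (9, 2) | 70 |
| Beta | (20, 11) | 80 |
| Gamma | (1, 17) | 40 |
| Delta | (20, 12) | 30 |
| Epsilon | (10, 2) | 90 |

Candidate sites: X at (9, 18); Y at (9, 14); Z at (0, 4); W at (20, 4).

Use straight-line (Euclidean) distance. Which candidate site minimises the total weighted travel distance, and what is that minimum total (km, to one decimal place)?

Total weighted distance at each candidate:
  X (9, 18): total = 4304.3
  Y (9, 14): total = 3513.1
  Z (0, 4): total = 4426.1
  W (20, 4): total = 3421.3
Minimum is at W with total 3421.3 km.

W, total 3421.3 km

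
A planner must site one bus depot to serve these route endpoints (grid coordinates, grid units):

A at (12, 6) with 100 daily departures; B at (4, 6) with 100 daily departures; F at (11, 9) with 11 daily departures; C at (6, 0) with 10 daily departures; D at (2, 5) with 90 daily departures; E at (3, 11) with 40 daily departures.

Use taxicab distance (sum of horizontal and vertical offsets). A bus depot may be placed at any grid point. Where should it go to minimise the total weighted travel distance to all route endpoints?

(4, 6)

Manhattan distance separates: Σwᵢ(|x−xᵢ|+|y−yᵢ|) = Σwᵢ|x−xᵢ| + Σwᵢ|y−yᵢ|, so x and y are optimised independently as 1-D weighted medians.
Total weight W = 351; half = 175.5.
x-coordinate, sorted with cumulative weight:
  x=2 (D, w=90) cum 90
  x=3 (E, w=40) cum 130
  x=4 (B, w=100) cum 230  ← median
  x=6 (C, w=10) cum 240
  x=11 (F, w=11) cum 251
  x=12 (A, w=100) cum 351
⇒ x* = 4
y-coordinate, sorted with cumulative weight:
  y=0 (C, w=10) cum 10
  y=5 (D, w=90) cum 100
  y=6 (A, w=100) cum 200  ← median
  y=6 (B, w=100) cum 300
  y=9 (F, w=11) cum 311
  y=11 (E, w=40) cum 351
⇒ y* = 6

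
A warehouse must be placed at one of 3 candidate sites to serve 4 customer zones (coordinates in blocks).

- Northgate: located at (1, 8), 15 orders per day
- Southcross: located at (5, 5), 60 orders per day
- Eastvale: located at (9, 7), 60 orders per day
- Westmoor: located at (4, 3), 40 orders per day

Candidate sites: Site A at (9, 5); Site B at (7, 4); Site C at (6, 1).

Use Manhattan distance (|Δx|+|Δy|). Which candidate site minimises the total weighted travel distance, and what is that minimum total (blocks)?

Site B, total 790 blocks

Total weighted distance at each candidate:
  Site A (9, 5): total = 805
  Site B (7, 4): total = 790
  Site C (6, 1): total = 1180
Minimum is at Site B with total 790 blocks.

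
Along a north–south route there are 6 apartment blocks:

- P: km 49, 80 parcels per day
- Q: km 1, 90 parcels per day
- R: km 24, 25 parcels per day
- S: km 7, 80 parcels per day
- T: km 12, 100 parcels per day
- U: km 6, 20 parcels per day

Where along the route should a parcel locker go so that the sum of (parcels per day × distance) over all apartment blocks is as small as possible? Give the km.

For a sum of weighted absolute distances on a line, the optimum is the weighted median (not the mean). Total weight W = 395; half-weight = 197.5.
Sort by position and accumulate weight:
  km 1 (Q, w=90) → cum 90
  km 6 (U, w=20) → cum 110
  km 7 (S, w=80) → cum 190
  km 12 (T, w=100) → cum 290  ≥ 197.5 → median here
  km 24 (R, w=25) → cum 315
  km 49 (P, w=80) → cum 395
Optimal location: km 12.

x = 12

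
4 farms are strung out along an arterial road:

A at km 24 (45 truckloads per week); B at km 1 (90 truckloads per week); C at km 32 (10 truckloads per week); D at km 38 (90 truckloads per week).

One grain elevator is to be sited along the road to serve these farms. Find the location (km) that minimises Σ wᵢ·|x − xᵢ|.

x = 24

For a sum of weighted absolute distances on a line, the optimum is the weighted median (not the mean). Total weight W = 235; half-weight = 117.5.
Sort by position and accumulate weight:
  km 1 (B, w=90) → cum 90
  km 24 (A, w=45) → cum 135  ≥ 117.5 → median here
  km 32 (C, w=10) → cum 145
  km 38 (D, w=90) → cum 235
Optimal location: km 24.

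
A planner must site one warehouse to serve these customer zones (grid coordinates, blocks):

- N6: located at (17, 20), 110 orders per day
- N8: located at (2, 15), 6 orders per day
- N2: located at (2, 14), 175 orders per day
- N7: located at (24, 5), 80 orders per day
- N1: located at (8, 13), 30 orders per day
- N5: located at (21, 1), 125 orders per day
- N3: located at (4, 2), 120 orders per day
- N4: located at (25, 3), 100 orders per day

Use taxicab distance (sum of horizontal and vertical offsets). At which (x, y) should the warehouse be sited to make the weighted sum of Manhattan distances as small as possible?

(17, 5)

Manhattan distance separates: Σwᵢ(|x−xᵢ|+|y−yᵢ|) = Σwᵢ|x−xᵢ| + Σwᵢ|y−yᵢ|, so x and y are optimised independently as 1-D weighted medians.
Total weight W = 746; half = 373.
x-coordinate, sorted with cumulative weight:
  x=2 (N8, w=6) cum 6
  x=2 (N2, w=175) cum 181
  x=4 (N3, w=120) cum 301
  x=8 (N1, w=30) cum 331
  x=17 (N6, w=110) cum 441  ← median
  x=21 (N5, w=125) cum 566
  x=24 (N7, w=80) cum 646
  x=25 (N4, w=100) cum 746
⇒ x* = 17
y-coordinate, sorted with cumulative weight:
  y=1 (N5, w=125) cum 125
  y=2 (N3, w=120) cum 245
  y=3 (N4, w=100) cum 345
  y=5 (N7, w=80) cum 425  ← median
  y=13 (N1, w=30) cum 455
  y=14 (N2, w=175) cum 630
  y=15 (N8, w=6) cum 636
  y=20 (N6, w=110) cum 746
⇒ y* = 5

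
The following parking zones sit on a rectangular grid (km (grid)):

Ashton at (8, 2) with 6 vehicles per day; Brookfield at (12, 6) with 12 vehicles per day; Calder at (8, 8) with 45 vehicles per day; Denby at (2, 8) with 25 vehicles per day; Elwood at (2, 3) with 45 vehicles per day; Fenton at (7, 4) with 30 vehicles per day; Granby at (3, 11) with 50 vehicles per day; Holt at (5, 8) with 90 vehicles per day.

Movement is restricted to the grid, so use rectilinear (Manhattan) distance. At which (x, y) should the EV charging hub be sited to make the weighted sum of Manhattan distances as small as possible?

(5, 8)

Manhattan distance separates: Σwᵢ(|x−xᵢ|+|y−yᵢ|) = Σwᵢ|x−xᵢ| + Σwᵢ|y−yᵢ|, so x and y are optimised independently as 1-D weighted medians.
Total weight W = 303; half = 151.5.
x-coordinate, sorted with cumulative weight:
  x=2 (Denby, w=25) cum 25
  x=2 (Elwood, w=45) cum 70
  x=3 (Granby, w=50) cum 120
  x=5 (Holt, w=90) cum 210  ← median
  x=7 (Fenton, w=30) cum 240
  x=8 (Ashton, w=6) cum 246
  x=8 (Calder, w=45) cum 291
  x=12 (Brookfield, w=12) cum 303
⇒ x* = 5
y-coordinate, sorted with cumulative weight:
  y=2 (Ashton, w=6) cum 6
  y=3 (Elwood, w=45) cum 51
  y=4 (Fenton, w=30) cum 81
  y=6 (Brookfield, w=12) cum 93
  y=8 (Calder, w=45) cum 138
  y=8 (Denby, w=25) cum 163  ← median
  y=8 (Holt, w=90) cum 253
  y=11 (Granby, w=50) cum 303
⇒ y* = 8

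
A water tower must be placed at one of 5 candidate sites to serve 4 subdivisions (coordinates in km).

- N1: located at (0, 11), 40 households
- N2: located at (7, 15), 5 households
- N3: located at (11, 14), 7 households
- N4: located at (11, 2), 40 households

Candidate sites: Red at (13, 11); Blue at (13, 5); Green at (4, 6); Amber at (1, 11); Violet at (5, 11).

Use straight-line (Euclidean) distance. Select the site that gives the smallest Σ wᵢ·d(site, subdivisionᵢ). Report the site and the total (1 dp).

Total weighted distance at each candidate:
  Red (13, 11): total = 950.1
  Blue (13, 5): total = 839.8
  Green (4, 6): total = 700.5
  Amber (1, 11): total = 687.3
  Violet (5, 11): total = 702.0
Minimum is at Amber with total 687.3 km.

Amber, total 687.3 km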